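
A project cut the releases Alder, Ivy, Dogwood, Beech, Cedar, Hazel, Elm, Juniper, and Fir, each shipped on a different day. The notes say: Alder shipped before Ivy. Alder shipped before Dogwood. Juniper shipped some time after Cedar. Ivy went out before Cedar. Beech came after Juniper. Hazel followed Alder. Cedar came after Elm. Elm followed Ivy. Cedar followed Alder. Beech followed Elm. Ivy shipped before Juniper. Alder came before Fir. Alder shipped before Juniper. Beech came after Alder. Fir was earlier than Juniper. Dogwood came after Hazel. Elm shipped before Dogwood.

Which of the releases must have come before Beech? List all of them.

Alder, Cedar, Elm, Fir, Ivy, Juniper

Directly stated before Beech: Alder, Elm, and Juniper.
Cedar reaches Beech via Cedar → Juniper → Beech.
Fir reaches Beech via Fir → Juniper → Beech.
Ivy reaches Beech via Ivy → Juniper → Beech.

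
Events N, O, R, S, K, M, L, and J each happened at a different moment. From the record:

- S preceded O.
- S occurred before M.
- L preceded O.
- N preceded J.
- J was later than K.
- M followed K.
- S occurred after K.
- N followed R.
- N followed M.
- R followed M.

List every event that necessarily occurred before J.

Directly stated before J: K and N.
M reaches J via M → N → J.
R reaches J via R → N → J.
S reaches J via S → M → N → J.
No chain forces L (or any of the others) ahead of J.

K, M, N, R, S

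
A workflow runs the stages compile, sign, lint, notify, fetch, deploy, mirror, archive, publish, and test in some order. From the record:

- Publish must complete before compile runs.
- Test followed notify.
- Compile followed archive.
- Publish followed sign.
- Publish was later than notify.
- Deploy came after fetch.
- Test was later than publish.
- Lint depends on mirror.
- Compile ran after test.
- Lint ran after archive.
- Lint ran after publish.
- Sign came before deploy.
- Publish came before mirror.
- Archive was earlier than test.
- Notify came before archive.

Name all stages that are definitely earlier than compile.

archive, notify, publish, sign, test

Directly stated before compile: archive, publish, and test.
Notify reaches compile via notify → archive → compile.
Sign reaches compile via sign → publish → compile.
No chain forces deploy (or any of the others) ahead of compile.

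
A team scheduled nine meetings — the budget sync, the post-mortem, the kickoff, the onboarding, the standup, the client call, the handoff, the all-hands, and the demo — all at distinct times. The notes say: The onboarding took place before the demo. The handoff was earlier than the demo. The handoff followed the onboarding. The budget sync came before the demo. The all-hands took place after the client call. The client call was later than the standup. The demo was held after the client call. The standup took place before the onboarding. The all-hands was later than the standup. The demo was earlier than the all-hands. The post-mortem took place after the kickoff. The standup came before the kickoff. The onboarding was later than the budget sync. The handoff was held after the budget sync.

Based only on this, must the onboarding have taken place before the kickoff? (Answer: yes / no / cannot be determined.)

No chain of stated constraints runs from the onboarding to the kickoff, and none runs from the kickoff to the onboarding either.
So the relative order of the onboarding and the kickoff is not fixed by the given facts.

cannot be determined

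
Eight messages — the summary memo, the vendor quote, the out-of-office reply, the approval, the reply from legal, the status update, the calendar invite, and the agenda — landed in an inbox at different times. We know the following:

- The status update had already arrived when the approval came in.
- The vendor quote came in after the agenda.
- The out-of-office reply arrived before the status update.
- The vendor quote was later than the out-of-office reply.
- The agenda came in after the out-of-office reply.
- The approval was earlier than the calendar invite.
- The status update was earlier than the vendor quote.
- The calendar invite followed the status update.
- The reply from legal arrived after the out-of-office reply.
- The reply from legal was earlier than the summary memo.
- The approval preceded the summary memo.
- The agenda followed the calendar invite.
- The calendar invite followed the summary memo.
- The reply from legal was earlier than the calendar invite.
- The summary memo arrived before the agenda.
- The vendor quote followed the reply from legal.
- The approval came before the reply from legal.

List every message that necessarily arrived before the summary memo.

Directly stated before the summary memo: the approval and the reply from legal.
The out-of-office reply reaches the summary memo via the out-of-office reply → the reply from legal → the summary memo.
The status update reaches the summary memo via the status update → the approval → the summary memo.
No chain forces the vendor quote (or any of the others) ahead of the summary memo.

the approval, the out-of-office reply, the reply from legal, the status update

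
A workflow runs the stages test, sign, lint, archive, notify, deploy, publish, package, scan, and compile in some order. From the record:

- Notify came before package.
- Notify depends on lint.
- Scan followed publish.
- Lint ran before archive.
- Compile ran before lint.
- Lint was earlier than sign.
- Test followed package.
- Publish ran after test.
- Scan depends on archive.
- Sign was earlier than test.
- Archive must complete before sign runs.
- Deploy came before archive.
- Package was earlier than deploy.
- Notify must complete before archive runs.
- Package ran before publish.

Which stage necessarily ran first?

Compile has a chain of constraints placing it before every other stage, so compile must be first.

compile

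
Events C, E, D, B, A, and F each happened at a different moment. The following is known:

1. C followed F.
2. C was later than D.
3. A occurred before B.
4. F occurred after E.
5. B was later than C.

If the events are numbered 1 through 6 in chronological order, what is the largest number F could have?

4

F must come before B and C — 2 events forced after it.
Everything else can be placed before F in some valid order, so F can sit as late as position 6 − 2 = 4.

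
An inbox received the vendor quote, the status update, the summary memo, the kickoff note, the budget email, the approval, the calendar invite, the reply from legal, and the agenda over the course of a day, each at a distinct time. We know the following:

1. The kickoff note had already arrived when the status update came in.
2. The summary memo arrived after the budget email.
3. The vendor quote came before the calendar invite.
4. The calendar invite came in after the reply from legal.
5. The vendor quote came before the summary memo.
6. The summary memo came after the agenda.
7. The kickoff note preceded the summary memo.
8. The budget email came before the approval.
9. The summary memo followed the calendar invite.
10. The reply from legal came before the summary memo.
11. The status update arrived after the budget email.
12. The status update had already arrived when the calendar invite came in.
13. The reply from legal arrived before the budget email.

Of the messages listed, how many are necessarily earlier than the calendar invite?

Directly stated before the calendar invite: the reply from legal, the status update, and the vendor quote.
The budget email reaches the calendar invite via the budget email → the status update → the calendar invite.
The kickoff note reaches the calendar invite via the kickoff note → the status update → the calendar invite.
No chain forces the approval (or any of the others) ahead of the calendar invite.
That's the budget email, the kickoff note, the reply from legal, the status update, and the vendor quote — 5 in all.

5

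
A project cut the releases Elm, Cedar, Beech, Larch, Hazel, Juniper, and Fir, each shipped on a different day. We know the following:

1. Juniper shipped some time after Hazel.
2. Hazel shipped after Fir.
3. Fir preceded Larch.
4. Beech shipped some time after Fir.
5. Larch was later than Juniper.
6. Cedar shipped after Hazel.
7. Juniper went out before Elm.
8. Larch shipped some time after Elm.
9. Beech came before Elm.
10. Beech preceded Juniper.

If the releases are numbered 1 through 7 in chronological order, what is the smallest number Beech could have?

Fir must come before Beech — 1 forced predecessor.
Nothing else is forced ahead of Beech, so its earliest slot is position 1 + 1 = 2.

2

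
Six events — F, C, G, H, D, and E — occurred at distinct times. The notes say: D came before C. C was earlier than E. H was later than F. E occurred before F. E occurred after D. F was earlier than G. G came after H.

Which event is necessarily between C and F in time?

E

Tracing the constraints gives C → E → F, so E sits after C and before F.
No other event is forced both after C and before F.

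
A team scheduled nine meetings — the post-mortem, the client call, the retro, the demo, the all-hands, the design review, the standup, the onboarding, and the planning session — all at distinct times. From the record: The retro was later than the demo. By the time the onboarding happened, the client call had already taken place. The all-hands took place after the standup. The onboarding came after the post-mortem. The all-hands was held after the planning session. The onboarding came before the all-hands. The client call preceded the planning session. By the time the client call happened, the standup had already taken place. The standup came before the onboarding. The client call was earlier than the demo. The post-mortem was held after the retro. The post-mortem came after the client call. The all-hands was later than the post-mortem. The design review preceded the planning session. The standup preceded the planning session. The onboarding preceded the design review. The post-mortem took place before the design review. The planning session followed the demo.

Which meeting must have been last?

Every other meeting has a chain of constraints placing it before the all-hands, so the all-hands is last.

the all-hands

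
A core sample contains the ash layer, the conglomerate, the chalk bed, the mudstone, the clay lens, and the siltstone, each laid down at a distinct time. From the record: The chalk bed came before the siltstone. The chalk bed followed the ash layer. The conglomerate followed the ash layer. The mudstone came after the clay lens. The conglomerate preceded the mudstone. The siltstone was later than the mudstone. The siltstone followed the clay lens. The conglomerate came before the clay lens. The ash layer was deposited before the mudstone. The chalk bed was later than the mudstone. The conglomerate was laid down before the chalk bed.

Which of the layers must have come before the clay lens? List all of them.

the ash layer, the conglomerate

Directly stated before the clay lens: the conglomerate.
The ash layer reaches the clay lens via the ash layer → the conglomerate → the clay lens.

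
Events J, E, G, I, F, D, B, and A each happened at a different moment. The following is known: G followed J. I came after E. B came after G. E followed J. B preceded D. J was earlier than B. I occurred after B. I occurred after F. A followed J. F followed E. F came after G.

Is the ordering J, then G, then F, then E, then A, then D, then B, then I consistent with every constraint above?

The constraints require B before D, but in the proposed sequence D appears ahead of B. That one violation is enough.

no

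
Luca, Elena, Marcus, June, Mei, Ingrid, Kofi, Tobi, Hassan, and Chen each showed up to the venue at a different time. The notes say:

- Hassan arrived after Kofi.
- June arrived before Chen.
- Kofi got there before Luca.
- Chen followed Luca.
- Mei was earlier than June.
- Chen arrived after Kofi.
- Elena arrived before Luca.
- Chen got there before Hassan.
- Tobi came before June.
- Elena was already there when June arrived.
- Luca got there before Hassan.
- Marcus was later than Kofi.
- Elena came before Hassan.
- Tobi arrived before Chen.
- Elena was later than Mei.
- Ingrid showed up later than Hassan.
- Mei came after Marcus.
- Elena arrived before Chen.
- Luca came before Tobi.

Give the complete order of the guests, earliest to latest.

The constraints fix every adjacent pair, so only one ordering works:
Kofi → Marcus → Mei → Elena → Luca → Tobi → June → Chen → Hassan → Ingrid.

Kofi, Marcus, Mei, Elena, Luca, Tobi, June, Chen, Hassan, Ingrid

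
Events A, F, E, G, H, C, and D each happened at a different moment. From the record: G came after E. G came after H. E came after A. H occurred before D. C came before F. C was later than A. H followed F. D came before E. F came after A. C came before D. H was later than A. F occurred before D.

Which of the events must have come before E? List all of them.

A, C, D, F, H

Directly stated before E: A and D.
C reaches E via C → D → E.
F reaches E via F → D → E.
H reaches E via H → D → E.
No chain forces G ahead of E.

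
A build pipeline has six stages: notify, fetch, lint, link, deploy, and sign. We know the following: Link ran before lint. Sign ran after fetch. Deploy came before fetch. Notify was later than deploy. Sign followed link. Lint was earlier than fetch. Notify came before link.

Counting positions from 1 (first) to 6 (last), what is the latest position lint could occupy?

Lint must come before fetch and sign — 2 stages forced after it.
Everything else can be placed before lint in some valid order, so lint can sit as late as position 6 − 2 = 4.

4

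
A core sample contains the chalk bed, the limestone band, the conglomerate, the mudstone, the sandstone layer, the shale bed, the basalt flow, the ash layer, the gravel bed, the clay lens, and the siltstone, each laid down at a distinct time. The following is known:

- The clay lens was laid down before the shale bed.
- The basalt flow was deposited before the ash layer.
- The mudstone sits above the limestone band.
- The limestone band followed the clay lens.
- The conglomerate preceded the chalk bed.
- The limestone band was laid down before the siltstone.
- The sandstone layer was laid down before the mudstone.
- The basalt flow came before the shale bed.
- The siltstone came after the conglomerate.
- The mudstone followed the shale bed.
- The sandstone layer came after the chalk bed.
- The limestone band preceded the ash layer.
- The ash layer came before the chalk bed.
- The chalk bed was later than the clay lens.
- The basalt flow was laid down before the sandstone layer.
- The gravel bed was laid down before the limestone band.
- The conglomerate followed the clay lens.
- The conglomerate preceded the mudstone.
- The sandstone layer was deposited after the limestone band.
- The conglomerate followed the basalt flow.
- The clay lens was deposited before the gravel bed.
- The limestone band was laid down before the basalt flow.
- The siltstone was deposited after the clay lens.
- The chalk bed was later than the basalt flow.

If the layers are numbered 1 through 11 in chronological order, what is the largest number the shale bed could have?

The shale bed must come before the mudstone — 1 layer forced after it.
Everything else can be placed before the shale bed in some valid order, so the shale bed can sit as late as position 11 − 1 = 10.

10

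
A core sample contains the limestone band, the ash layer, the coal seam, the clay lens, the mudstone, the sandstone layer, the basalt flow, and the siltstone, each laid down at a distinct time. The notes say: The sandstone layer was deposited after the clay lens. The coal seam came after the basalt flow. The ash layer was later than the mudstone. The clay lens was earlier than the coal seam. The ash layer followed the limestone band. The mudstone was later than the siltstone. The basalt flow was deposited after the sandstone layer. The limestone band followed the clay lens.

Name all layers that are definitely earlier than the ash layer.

the clay lens, the limestone band, the mudstone, the siltstone

Directly stated before the ash layer: the limestone band and the mudstone.
The clay lens reaches the ash layer via the clay lens → the limestone band → the ash layer.
The siltstone reaches the ash layer via the siltstone → the mudstone → the ash layer.
No chain forces the sandstone layer (or any of the others) ahead of the ash layer.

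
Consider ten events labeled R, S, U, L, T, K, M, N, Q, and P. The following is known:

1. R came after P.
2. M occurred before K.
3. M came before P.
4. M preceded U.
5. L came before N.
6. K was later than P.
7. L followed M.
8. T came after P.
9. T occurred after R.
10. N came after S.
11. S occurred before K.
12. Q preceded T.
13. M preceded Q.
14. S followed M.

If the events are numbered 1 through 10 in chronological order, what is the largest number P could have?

7

P must come before K, R, and T — 3 events forced after it.
Everything else can be placed before P in some valid order, so P can sit as late as position 10 − 3 = 7.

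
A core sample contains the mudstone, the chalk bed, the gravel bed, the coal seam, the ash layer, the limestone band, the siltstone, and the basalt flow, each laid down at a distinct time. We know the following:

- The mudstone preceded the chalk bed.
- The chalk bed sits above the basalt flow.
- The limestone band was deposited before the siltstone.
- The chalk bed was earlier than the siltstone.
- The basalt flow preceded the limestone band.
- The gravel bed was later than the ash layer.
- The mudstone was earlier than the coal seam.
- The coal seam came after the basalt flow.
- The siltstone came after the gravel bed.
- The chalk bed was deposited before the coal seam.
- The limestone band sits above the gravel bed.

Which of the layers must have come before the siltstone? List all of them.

the ash layer, the basalt flow, the chalk bed, the gravel bed, the limestone band, the mudstone

Directly stated before the siltstone: the chalk bed, the gravel bed, and the limestone band.
The ash layer reaches the siltstone via the ash layer → the gravel bed → the siltstone.
The basalt flow reaches the siltstone via the basalt flow → the chalk bed → the siltstone.
The mudstone reaches the siltstone via the mudstone → the chalk bed → the siltstone.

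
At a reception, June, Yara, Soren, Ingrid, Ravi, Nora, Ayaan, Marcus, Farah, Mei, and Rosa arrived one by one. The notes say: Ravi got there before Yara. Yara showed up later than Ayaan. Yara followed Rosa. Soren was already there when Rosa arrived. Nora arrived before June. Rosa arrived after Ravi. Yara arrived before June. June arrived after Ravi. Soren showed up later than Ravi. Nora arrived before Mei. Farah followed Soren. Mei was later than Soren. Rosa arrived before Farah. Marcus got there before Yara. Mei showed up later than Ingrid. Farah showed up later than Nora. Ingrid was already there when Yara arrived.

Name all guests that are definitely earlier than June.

Directly stated before June: Nora, Ravi, and Yara.
Ayaan reaches June via Ayaan → Yara → June.
Ingrid reaches June via Ingrid → Yara → June.
Marcus reaches June via Marcus → Yara → June.
Likewise Rosa and Soren each reach June by chaining the stated constraints.

Ayaan, Ingrid, Marcus, Nora, Ravi, Rosa, Soren, Yara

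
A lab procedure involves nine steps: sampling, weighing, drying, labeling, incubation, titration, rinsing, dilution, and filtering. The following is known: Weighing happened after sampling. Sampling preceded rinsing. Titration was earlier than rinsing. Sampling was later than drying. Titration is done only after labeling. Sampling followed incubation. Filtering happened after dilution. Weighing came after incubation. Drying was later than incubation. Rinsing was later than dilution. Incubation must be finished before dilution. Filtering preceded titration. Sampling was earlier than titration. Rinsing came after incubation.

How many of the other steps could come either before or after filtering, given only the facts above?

4

Forced before filtering: dilution and incubation; forced after filtering: rinsing and titration.
That leaves drying, labeling, sampling, and weighing with no forced order relative to filtering — 4.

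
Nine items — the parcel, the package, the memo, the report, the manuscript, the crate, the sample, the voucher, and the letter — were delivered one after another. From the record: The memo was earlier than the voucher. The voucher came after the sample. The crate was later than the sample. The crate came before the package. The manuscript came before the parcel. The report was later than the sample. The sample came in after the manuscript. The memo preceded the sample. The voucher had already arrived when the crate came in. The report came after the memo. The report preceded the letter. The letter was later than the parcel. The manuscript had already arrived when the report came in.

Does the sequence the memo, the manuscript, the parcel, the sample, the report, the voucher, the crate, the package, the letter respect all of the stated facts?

yes

Check each stated constraint against the proposed order — e.g. the memo is ahead of the voucher; the parcel is ahead of the letter. Every pair is in the required order; nothing is violated.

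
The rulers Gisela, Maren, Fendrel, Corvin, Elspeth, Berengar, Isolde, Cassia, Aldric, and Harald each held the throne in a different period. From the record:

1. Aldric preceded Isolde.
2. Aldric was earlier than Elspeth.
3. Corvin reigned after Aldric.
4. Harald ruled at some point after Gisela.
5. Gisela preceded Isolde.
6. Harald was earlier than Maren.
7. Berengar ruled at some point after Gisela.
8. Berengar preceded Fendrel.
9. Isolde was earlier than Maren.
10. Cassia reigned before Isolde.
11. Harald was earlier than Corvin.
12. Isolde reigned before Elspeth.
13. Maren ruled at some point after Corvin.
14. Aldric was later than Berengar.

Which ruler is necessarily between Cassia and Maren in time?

Isolde

Tracing the constraints gives Cassia → Isolde → Maren, so Isolde sits after Cassia and before Maren.
No other ruler is forced both after Cassia and before Maren.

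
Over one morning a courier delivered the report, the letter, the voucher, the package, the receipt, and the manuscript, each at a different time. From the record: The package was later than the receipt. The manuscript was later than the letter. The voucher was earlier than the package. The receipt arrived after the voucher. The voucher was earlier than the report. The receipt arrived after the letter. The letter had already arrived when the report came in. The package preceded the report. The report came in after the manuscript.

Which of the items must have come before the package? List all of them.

the letter, the receipt, the voucher

Directly stated before the package: the receipt and the voucher.
The letter reaches the package via the letter → the receipt → the package.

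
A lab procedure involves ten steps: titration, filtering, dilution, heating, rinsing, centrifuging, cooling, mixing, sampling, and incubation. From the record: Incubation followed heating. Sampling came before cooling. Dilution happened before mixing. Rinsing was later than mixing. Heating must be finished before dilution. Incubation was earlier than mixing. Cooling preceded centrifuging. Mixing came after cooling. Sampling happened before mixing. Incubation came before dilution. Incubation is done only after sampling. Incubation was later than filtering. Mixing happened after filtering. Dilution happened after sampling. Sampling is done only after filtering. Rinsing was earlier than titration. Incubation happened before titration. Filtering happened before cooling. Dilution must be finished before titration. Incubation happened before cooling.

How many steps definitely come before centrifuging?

Directly stated before centrifuging: cooling.
Filtering reaches centrifuging via filtering → cooling → centrifuging.
Heating reaches centrifuging via heating → incubation → cooling → centrifuging.
Incubation reaches centrifuging via incubation → cooling → centrifuging.
Likewise sampling reaches centrifuging by chaining the stated constraints.
That's cooling, filtering, heating, incubation, and sampling — 5 in all.

5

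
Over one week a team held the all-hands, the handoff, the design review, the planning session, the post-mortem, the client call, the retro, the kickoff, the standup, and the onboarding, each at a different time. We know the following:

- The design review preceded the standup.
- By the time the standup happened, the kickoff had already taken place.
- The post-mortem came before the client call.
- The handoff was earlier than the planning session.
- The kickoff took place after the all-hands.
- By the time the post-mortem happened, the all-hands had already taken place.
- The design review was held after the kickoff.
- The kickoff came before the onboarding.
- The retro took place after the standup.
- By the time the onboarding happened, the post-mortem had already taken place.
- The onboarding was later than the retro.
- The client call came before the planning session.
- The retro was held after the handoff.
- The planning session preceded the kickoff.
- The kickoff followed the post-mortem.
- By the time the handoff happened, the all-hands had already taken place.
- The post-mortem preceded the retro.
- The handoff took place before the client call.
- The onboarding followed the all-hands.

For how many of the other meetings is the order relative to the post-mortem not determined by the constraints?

Forced before the post-mortem: the all-hands; forced after the post-mortem: the client call, the design review, the kickoff, the onboarding, the planning session, the retro, and the standup.
That leaves the handoff with no forced order relative to the post-mortem — 1.

1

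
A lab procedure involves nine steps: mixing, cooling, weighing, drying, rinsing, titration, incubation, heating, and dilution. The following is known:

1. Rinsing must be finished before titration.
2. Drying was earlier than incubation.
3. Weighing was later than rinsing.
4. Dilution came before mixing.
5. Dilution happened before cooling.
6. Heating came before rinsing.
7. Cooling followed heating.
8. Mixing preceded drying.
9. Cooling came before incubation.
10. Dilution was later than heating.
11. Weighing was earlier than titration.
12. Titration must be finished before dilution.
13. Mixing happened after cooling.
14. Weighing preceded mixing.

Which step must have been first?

Heating has a chain of constraints placing it before every other step, so heating must be first.

heating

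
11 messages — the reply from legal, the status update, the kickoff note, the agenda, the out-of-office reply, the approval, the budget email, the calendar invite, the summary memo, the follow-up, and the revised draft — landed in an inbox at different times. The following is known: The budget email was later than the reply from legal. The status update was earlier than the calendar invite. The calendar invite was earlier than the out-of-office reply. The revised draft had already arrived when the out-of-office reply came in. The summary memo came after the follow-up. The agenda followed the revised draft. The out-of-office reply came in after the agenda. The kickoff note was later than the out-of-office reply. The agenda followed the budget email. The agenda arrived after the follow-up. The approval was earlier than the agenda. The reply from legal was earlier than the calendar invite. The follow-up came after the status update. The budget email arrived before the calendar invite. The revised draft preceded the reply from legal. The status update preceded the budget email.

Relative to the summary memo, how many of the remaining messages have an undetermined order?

Forced before the summary memo: the follow-up and the status update.
That leaves the agenda, the approval, the budget email, the calendar invite, the kickoff note, the out-of-office reply, the reply from legal, and the revised draft with no forced order relative to the summary memo — 8.

8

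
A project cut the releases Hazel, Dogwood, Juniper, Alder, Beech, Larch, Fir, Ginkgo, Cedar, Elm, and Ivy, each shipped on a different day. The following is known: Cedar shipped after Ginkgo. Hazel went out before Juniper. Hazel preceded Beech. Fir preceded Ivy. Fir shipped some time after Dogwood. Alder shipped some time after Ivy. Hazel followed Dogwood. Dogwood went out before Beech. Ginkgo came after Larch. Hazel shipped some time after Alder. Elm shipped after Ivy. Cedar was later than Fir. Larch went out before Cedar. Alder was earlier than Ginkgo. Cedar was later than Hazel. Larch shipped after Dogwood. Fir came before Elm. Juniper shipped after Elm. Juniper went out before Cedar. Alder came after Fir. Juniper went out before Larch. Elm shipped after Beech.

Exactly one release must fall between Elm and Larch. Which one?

Juniper

Tracing the constraints gives Elm → Juniper → Larch, so Juniper sits after Elm and before Larch.
No other release is forced both after Elm and before Larch.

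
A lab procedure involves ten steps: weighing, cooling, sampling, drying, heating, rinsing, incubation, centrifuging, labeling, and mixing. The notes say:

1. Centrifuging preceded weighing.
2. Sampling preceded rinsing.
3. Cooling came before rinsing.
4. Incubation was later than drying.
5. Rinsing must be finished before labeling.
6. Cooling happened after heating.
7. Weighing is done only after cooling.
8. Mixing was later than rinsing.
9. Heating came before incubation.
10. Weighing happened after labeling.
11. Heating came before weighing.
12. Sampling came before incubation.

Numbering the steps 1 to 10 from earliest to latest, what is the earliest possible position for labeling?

5

Cooling, heating, rinsing, and sampling must all come before labeling — 4 forced predecessors.
Nothing else is forced ahead of labeling, so its earliest slot is position 4 + 1 = 5.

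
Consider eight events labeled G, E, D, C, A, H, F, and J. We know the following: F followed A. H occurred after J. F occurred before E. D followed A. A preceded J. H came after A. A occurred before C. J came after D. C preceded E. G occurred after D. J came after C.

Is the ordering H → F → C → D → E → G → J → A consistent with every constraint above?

no

The constraints require A before J, but in the proposed sequence J appears ahead of A. That one violation is enough.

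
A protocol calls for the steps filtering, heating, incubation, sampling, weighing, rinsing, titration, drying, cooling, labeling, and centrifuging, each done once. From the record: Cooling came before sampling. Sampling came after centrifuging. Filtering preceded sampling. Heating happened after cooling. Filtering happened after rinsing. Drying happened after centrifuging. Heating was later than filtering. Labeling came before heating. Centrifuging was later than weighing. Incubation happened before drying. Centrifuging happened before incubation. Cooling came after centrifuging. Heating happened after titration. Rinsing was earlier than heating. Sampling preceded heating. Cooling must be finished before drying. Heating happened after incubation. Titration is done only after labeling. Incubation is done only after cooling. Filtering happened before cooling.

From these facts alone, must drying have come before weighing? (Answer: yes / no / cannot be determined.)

Tracing the constraints gives weighing → centrifuging → drying, so weighing must come before drying.
That means drying cannot be before weighing.

no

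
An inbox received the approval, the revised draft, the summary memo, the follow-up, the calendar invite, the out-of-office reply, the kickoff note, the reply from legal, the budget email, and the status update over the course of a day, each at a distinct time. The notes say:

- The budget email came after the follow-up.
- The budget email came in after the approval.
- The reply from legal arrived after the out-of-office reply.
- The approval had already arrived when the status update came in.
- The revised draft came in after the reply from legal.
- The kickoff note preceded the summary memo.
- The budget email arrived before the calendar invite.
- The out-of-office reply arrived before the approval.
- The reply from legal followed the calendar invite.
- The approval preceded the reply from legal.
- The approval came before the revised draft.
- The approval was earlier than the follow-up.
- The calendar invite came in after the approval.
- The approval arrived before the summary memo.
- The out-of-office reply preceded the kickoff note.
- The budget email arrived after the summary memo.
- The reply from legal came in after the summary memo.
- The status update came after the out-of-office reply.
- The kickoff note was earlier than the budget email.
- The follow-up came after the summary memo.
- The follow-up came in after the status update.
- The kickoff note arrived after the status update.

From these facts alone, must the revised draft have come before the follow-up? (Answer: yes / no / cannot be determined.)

no

Tracing the constraints gives the follow-up → the budget email → the calendar invite → the reply from legal → the revised draft, so the follow-up must come before the revised draft.
That means the revised draft cannot be before the follow-up.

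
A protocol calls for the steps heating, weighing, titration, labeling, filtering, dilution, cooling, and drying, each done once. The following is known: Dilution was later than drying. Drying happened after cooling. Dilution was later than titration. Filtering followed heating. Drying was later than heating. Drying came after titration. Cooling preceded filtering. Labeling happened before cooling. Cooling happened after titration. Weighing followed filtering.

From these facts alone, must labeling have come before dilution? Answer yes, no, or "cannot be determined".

yes

Chain the constraints: labeling → cooling → drying → dilution. Each link is directly stated, so labeling comes before dilution.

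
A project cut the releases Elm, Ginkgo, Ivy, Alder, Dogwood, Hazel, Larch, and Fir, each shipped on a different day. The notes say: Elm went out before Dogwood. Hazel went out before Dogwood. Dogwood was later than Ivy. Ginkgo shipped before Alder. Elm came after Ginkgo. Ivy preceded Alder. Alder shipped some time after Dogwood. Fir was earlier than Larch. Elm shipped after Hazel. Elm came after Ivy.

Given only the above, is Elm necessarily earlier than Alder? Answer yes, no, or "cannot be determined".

yes

Chain the constraints: Elm → Dogwood → Alder. Each link is directly stated, so Elm comes before Alder.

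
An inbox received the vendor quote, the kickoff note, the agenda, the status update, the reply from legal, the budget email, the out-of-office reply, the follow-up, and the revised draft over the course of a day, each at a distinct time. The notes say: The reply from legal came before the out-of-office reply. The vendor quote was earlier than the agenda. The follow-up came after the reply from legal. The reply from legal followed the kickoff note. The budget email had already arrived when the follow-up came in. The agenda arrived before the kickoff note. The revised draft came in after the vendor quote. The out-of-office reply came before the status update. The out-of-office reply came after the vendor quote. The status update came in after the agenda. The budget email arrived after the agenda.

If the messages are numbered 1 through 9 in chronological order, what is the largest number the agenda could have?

3

The agenda must come before the budget email, the follow-up, the kickoff note, the out-of-office reply, the reply from legal, and the status update — 6 messages forced after it.
Everything else can be placed before the agenda in some valid order, so the agenda can sit as late as position 9 − 6 = 3.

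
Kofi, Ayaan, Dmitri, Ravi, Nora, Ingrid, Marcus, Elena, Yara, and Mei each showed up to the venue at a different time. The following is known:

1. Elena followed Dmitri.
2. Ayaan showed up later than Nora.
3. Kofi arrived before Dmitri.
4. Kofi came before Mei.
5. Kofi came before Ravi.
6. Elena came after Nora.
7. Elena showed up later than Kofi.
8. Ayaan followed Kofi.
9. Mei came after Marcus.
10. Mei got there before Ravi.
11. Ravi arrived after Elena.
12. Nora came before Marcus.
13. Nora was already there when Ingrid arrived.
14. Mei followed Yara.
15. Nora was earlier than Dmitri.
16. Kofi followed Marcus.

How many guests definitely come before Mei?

Directly stated before Mei: Kofi, Marcus, and Yara.
Nora reaches Mei via Nora → Marcus → Mei.
No chain forces Dmitri (or any of the others) ahead of Mei.
That's Kofi, Marcus, Nora, and Yara — 4 in all.

4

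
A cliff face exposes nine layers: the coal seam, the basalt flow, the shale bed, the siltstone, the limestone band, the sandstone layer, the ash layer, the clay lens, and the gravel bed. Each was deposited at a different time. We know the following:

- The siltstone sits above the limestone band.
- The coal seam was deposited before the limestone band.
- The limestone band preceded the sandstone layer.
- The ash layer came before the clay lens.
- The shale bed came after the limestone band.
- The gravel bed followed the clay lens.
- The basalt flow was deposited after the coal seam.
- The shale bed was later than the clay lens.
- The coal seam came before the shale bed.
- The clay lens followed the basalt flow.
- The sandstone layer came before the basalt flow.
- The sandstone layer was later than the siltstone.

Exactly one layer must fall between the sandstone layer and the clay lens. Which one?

Tracing the constraints gives the sandstone layer → the basalt flow → the clay lens, so the basalt flow sits after the sandstone layer and before the clay lens.
No other layer is forced both after the sandstone layer and before the clay lens.

the basalt flow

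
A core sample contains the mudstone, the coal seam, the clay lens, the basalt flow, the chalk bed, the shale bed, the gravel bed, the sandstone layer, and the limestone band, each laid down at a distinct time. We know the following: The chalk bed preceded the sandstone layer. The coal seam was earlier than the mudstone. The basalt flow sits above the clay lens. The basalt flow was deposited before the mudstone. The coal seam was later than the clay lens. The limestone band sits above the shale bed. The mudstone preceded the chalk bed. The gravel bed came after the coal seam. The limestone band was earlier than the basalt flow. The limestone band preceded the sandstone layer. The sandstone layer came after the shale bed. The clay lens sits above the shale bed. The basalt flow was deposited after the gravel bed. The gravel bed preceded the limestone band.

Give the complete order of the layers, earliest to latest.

The constraints fix every adjacent pair, so only one ordering works:
the shale bed → the clay lens → the coal seam → the gravel bed → the limestone band → the basalt flow → the mudstone → the chalk bed → the sandstone layer.

the shale bed, the clay lens, the coal seam, the gravel bed, the limestone band, the basalt flow, the mudstone, the chalk bed, the sandstone layer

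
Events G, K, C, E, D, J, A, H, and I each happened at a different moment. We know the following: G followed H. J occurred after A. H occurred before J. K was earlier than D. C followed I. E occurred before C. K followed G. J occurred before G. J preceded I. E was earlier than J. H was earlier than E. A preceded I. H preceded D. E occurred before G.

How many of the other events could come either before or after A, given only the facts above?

Forced after A: C, D, G, I, J, and K.
That leaves E and H with no forced order relative to A — 2.

2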